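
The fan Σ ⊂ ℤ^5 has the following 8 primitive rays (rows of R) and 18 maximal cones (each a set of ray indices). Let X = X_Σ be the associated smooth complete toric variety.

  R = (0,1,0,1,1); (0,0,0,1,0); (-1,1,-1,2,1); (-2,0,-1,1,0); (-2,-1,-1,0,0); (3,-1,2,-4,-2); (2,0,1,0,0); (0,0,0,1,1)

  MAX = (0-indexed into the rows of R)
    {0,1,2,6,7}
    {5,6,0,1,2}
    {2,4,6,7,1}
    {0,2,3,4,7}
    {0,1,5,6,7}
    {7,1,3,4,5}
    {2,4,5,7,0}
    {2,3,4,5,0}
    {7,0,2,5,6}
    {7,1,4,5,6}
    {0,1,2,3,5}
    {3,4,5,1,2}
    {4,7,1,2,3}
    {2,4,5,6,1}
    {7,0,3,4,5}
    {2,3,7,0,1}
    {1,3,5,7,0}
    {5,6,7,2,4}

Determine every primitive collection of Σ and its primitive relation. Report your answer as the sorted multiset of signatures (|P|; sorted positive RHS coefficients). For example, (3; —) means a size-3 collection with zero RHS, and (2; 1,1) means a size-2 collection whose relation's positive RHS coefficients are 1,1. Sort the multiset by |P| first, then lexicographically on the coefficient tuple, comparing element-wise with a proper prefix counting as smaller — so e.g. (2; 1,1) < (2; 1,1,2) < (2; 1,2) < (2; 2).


Minimal non-faces — 5 found among 8 rays, 18 max cones:

  P = {3,6}:  v_{3} + v_{6} = v_{1} ; sig = (2; 1)
  P = {0,4,6}:  v_{0} + v_{4} + v_{6} = v_{7} ; sig = (3; 1)
  P = {0,1,4}:  v_{0} + v_{1} + v_{4} = v_{3} + v_{7} ; sig = (3; 1,1)
  P = {2,3,5,7}:  v_{2} + v_{3} + v_{5} + v_{7} = 0 ; sig = (4; —)
  P = {1,2,5,7}:  v_{1} + v_{2} + v_{5} + v_{7} = v_{6} ; sig = (4; 1)

Signatures (|P|; sorted positive RHS coefficients), sorted:
    |P|=2: 1 collection, coeffs (1)
    |P|=3: 2 collections, coeffs (1), (1,1)
    |P|=4: 2 collections, coeffs (), (1)


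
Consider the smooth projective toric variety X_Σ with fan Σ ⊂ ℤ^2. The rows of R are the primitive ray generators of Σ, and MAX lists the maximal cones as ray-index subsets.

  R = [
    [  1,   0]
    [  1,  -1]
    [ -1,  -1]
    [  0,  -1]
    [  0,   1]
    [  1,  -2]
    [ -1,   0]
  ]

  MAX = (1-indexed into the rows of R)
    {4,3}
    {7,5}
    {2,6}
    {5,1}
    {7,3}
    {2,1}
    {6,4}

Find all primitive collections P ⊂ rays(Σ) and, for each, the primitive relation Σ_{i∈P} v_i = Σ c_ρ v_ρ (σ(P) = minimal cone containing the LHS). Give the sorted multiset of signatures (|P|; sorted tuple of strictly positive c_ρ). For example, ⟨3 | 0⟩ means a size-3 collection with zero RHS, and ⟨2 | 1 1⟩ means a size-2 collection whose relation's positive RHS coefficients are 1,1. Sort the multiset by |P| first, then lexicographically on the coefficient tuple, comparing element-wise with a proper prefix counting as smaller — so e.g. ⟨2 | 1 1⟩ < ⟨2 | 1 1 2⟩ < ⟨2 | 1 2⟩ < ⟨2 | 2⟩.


Σ has 14 primitive collections:

  • {1,7}:  v_{1} + v_{7} = 0  so sig = ⟨2 | 0⟩
  • {4,5}:  v_{4} + v_{5} = 0  so sig = ⟨2 | 0⟩
  • {1,3}:  v_{1} + v_{3} = v_{4}  so sig = ⟨2 | 1⟩
  • {1,4}:  v_{1} + v_{4} = v_{2}  so sig = ⟨2 | 1⟩
  • {2,4}:  v_{2} + v_{4} = v_{6}  so sig = ⟨2 | 1⟩
  • {2,5}:  v_{2} + v_{5} = v_{1}  so sig = ⟨2 | 1⟩
  • {2,7}:  v_{2} + v_{7} = v_{4}  so sig = ⟨2 | 1⟩
  • {3,5}:  v_{3} + v_{5} = v_{7}  so sig = ⟨2 | 1⟩
  • {4,7}:  v_{4} + v_{7} = v_{3}  so sig = ⟨2 | 1⟩
  • {5,6}:  v_{5} + v_{6} = v_{2}  so sig = ⟨2 | 1⟩
  • {1,6}:  v_{1} + v_{6} = 2·v_{2}  so sig = ⟨2 | 2⟩
  • {2,3}:  v_{2} + v_{3} = 2·v_{4}  so sig = ⟨2 | 2⟩
  • {6,7}:  v_{6} + v_{7} = 2·v_{4}  so sig = ⟨2 | 2⟩
  • {3,6}:  v_{3} + v_{6} = 3·v_{4}  so sig = ⟨2 | 3⟩

Signatures (|P|; sorted positive RHS coefficients), sorted:
{ ⟨2 | 0⟩ ×2,  ⟨2 | 1⟩ ×8,  ⟨2 | 2⟩ ×3,  ⟨2 | 3⟩ }


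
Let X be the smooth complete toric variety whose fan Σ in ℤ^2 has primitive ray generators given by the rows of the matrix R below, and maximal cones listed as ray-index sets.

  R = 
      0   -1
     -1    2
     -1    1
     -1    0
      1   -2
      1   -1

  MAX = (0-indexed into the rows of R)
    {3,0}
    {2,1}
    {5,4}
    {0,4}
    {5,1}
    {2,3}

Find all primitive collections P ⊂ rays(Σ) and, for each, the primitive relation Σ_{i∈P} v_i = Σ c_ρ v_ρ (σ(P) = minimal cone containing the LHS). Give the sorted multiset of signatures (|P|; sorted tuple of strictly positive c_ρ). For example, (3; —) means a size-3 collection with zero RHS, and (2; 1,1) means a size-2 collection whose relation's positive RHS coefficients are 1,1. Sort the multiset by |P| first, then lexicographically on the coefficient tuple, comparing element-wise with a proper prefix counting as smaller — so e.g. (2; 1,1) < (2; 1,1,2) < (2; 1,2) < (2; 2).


|primitive collections| = 9. Relations:

  • {1,4}:  v_{1} + v_{4} = 0  ⟹  sig = (2; —)
  • {2,5}:  v_{2} + v_{5} = 0  ⟹  sig = (2; —)
  • {0,1}:  v_{0} + v_{1} = v_{2}  ⟹  sig = (2; 1)
  • {0,2}:  v_{0} + v_{2} = v_{3}  ⟹  sig = (2; 1)
  • {0,5}:  v_{0} + v_{5} = v_{4}  ⟹  sig = (2; 1)
  • {2,4}:  v_{2} + v_{4} = v_{0}  ⟹  sig = (2; 1)
  • {3,5}:  v_{3} + v_{5} = v_{0}  ⟹  sig = (2; 1)
  • {1,3}:  v_{1} + v_{3} = 2·v_{2}  ⟹  sig = (2; 2)
  • {3,4}:  v_{3} + v_{4} = 2·v_{0}  ⟹  sig = (2; 2)

Sorted signature multiset PRS(X):
{ (2; —) ×2,  (2; 1) ×5,  (2; 2) ×2 }


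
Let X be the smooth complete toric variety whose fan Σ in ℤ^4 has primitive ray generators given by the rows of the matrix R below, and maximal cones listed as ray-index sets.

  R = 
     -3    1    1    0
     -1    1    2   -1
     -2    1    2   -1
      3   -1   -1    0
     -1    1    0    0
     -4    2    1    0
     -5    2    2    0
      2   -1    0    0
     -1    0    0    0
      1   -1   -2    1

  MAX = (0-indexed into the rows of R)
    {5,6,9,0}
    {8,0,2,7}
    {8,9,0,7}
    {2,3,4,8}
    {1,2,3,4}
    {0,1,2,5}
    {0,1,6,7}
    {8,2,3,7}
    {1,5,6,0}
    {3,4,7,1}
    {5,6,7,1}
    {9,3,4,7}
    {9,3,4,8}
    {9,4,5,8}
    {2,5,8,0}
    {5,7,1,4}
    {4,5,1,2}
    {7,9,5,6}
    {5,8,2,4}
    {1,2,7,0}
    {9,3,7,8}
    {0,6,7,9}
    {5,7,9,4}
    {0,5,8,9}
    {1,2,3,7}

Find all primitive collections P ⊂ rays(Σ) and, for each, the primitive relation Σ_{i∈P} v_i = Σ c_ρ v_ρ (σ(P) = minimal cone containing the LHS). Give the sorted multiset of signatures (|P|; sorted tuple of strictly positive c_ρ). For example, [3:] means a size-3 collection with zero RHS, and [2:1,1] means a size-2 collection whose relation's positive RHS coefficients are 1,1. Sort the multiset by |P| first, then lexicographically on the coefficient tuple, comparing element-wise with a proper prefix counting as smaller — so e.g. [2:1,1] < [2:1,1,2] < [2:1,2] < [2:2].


The 15 primitive collections of Σ (r=10, n=4):

  {0,3}:  v_{0} + v_{3} = 0  →  sig = [2:]
  {1,9}:  v_{1} + v_{9} = 0  →  sig = [2:]
  {0,4}:  v_{0} + v_{4} = v_{5}  →  sig = [2:1]
  {1,8}:  v_{1} + v_{8} = v_{2}  →  sig = [2:1]
  {2,9}:  v_{2} + v_{9} = v_{8}  →  sig = [2:1]
  {3,5}:  v_{3} + v_{5} = v_{4}  →  sig = [2:1]
  {3,6}:  v_{3} + v_{6} = v_{5} + v_{7}  →  sig = [2:1,1]
  {2,6}:  v_{2} + v_{6} = 2·v_{0} + v_{1}  →  sig = [2:1,2]
  {4,6}:  v_{4} + v_{6} = 2·v_{5} + v_{7}  →  sig = [2:1,2]
  {6,8}:  v_{6} + v_{8} = 2·v_{0}  →  sig = [2:2]
  {4,7,8}:  v_{4} + v_{7} + v_{8} = 0  →  sig = [3:]
  {0,5,7}:  v_{0} + v_{5} + v_{7} = v_{6}  →  sig = [3:1]
  {2,4,7}:  v_{2} + v_{4} + v_{7} = v_{1}  →  sig = [3:1]
  {5,7,8}:  v_{5} + v_{7} + v_{8} = v_{0}  →  sig = [3:1]
  {2,5,7}:  v_{2} + v_{5} + v_{7} = v_{0} + v_{1}  →  sig = [3:1,1]

so the primitive-relation signature multiset is
[[2:], [2:], [2:1], [2:1], [2:1], [2:1], [2:1,1], [2:1,2], [2:1,2], [2:2], [3:], [3:1], [3:1], [3:1], [3:1,1]]


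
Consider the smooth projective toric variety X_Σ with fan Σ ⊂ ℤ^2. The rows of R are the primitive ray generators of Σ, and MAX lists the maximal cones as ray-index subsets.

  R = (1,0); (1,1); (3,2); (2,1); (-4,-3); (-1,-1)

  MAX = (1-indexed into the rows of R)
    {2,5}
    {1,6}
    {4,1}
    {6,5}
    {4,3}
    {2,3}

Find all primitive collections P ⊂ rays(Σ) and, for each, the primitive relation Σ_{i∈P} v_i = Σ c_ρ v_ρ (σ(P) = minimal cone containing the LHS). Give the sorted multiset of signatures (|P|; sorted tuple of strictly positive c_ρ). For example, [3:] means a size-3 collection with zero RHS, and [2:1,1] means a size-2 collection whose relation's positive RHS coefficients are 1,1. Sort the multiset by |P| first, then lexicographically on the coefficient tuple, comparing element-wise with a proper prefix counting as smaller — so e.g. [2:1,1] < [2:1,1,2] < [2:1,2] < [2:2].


Minimal non-faces — 9 found among 6 rays, 6 max cones:

  P={2,6}:  v_{2} + v_{6} = 0  so sig = [2:]
  P={1,2}:  v_{1} + v_{2} = v_{4}  so sig = [2:1]
  P={2,4}:  v_{2} + v_{4} = v_{3}  so sig = [2:1]
  P={3,5}:  v_{3} + v_{5} = v_{6}  so sig = [2:1]
  P={3,6}:  v_{3} + v_{6} = v_{4}  so sig = [2:1]
  P={4,6}:  v_{4} + v_{6} = v_{1}  so sig = [2:1]
  P={1,3}:  v_{1} + v_{3} = 2·v_{4}  so sig = [2:2]
  P={4,5}:  v_{4} + v_{5} = 2·v_{6}  so sig = [2:2]
  P={1,5}:  v_{1} + v_{5} = 3·v_{6}  so sig = [2:3]

so the primitive-relation signature multiset is
[[2:], [2:1], [2:1], [2:1], [2:1], [2:1], [2:2], [2:2], [2:3]]


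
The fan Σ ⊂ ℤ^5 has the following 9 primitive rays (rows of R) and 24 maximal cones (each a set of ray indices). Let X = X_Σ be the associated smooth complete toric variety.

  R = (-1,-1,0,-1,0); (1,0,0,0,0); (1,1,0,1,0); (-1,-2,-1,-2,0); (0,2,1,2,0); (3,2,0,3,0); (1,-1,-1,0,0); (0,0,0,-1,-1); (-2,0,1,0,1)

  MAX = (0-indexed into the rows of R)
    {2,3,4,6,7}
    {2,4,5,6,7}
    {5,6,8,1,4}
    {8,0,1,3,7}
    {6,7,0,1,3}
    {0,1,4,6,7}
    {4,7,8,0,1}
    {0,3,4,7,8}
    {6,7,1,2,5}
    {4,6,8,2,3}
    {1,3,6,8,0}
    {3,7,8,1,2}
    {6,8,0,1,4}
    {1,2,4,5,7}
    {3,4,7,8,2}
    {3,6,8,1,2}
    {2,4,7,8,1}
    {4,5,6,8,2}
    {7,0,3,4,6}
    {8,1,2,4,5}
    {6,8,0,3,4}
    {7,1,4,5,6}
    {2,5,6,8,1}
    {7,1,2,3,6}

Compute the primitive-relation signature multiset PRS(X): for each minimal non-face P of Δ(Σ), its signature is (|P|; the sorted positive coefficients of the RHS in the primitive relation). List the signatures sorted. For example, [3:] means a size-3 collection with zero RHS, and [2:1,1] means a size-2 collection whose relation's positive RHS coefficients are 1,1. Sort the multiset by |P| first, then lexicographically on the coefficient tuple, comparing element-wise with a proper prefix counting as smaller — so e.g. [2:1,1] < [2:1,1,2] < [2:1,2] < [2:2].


Primitive collections (7):

  • {0,2}:  v_{0} + v_{2} = 0  →  sig = [2:]
  • {3,5}:  v_{3} + v_{5} = v_{2} + v_{6}  →  sig = [2:1,1]
  • {0,5}:  v_{0} + v_{5} = v_{1} + v_{4} + v_{6}  →  sig = [2:1,1,1]
  • {1,3,4}:  v_{1} + v_{3} + v_{4} = 0  →  sig = [3:]
  • {6,7,8}:  v_{6} + v_{7} + v_{8} = v_{0}  →  sig = [3:1]
  • {5,7,8}:  v_{5} + v_{7} + v_{8} = v_{1} + v_{4}  →  sig = [3:1,1]
  • {1,2,4,6}:  v_{1} + v_{2} + v_{4} + v_{6} = v_{5}  →  sig = [4:1]

Signatures (|P|; sorted positive RHS coefficients), sorted:
{ [2:],  [2:1,1],  [2:1,1,1],  [3:],  [3:1],  [3:1,1],  [4:1] }


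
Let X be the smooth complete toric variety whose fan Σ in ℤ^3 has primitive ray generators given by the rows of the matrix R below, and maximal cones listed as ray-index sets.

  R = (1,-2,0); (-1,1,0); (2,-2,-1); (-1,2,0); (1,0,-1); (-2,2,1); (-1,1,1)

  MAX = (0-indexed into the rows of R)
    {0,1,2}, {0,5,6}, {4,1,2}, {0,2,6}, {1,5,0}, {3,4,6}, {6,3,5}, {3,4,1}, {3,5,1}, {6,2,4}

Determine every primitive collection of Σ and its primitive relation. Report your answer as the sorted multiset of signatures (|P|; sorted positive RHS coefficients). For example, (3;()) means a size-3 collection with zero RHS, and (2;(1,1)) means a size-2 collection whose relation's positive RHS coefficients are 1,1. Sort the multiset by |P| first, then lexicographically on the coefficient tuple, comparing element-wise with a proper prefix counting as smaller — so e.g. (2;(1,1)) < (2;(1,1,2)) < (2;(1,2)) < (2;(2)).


6 minimal non-faces of Δ(Σ) (on 7 rays):

  {0,3}:  v_{0} + v_{3} = 0  ⇒ sig = (2;())
  {2,5}:  v_{2} + v_{5} = 0  ⇒ sig = (2;())
  {0,4}:  v_{0} + v_{4} = v_{2}  ⇒ sig = (2;(1))
  {1,6}:  v_{1} + v_{6} = v_{5}  ⇒ sig = (2;(1))
  {2,3}:  v_{2} + v_{3} = v_{4}  ⇒ sig = (2;(1))
  {4,5}:  v_{4} + v_{5} = v_{3}  ⇒ sig = (2;(1))

Sorted signature multiset PRS(X):
    (2;())
    (2;())
    (2;(1))
    (2;(1))
    (2;(1))
    (2;(1))


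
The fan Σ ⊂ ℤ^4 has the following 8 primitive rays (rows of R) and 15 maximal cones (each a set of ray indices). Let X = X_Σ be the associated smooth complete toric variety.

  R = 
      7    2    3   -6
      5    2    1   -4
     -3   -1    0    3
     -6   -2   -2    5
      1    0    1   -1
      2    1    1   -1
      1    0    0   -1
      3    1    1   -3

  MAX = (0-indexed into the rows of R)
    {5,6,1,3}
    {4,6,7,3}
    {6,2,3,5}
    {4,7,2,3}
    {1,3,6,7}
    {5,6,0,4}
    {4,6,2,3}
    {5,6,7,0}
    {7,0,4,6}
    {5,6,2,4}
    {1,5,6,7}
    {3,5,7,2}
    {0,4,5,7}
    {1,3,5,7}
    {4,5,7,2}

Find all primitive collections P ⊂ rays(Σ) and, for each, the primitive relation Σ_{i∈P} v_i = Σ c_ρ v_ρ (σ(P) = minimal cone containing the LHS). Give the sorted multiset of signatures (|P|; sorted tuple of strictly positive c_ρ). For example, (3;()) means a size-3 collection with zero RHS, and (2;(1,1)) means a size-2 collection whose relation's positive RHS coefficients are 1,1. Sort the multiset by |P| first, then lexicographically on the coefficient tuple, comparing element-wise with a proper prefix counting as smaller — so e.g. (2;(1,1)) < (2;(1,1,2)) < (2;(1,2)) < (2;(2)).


The 9 primitive collections of Σ (r=8, n=4):

  {0,3}:  v_{0} + v_{3} = v_{4} — sig = (2;(1))
  {1,2}:  v_{1} + v_{2} = v_{5} — sig = (2;(1))
  {1,4}:  v_{1} + v_{4} = v_{5} + v_{6} + v_{7} — sig = (2;(1,1,1))
  {0,2}:  v_{0} + v_{2} = 2·v_{4} + v_{5} — sig = (2;(1,2))
  {0,1}:  v_{0} + v_{1} = 2·v_{5} + 2·v_{6} + 2·v_{7} — sig = (2;(2,2,2))
  {2,6,7}:  v_{2} + v_{6} + v_{7} = v_{4} — sig = (3;(1))
  {3,4,5}:  v_{3} + v_{4} + v_{5} = v_{2} — sig = (3;(1))
  {3,5,6,7}:  v_{3} + v_{5} + v_{6} + v_{7} = 0 — sig = (4;())
  {4,5,6,7}:  v_{4} + v_{5} + v_{6} + v_{7} = v_{0} — sig = (4;(1))

so the primitive-relation signature multiset is
[(2;(1)), (2;(1)), (2;(1,1,1)), (2;(1,2)), (2;(2,2,2)), (3;(1)), (3;(1)), (4;()), (4;(1))]


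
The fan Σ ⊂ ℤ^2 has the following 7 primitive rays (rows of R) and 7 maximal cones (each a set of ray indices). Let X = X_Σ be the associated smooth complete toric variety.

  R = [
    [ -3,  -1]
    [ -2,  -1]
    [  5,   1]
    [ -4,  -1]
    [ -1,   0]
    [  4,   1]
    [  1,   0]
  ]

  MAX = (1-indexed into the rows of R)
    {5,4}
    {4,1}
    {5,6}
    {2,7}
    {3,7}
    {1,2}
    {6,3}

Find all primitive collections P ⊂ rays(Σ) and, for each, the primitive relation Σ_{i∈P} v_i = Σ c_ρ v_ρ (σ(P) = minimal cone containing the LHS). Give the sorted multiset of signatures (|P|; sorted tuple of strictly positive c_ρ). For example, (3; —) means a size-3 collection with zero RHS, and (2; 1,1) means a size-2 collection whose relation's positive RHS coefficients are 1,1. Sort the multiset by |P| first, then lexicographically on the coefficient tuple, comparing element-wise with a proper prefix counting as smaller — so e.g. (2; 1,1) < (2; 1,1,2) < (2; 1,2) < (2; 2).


Primitive collections (14):

  P={4,6}:  v_{4} + v_{6} = 0 ; sig = (2; —)
  P={5,7}:  v_{5} + v_{7} = 0 ; sig = (2; —)
  P={1,5}:  v_{1} + v_{5} = v_{4} ; sig = (2; 1)
  P={1,6}:  v_{1} + v_{6} = v_{7} ; sig = (2; 1)
  P={1,7}:  v_{1} + v_{7} = v_{2} ; sig = (2; 1)
  P={2,5}:  v_{2} + v_{5} = v_{1} ; sig = (2; 1)
  P={3,4}:  v_{3} + v_{4} = v_{7} ; sig = (2; 1)
  P={3,5}:  v_{3} + v_{5} = v_{6} ; sig = (2; 1)
  P={4,7}:  v_{4} + v_{7} = v_{1} ; sig = (2; 1)
  P={6,7}:  v_{6} + v_{7} = v_{3} ; sig = (2; 1)
  P={1,3}:  v_{1} + v_{3} = 2·v_{7} ; sig = (2; 2)
  P={2,4}:  v_{2} + v_{4} = 2·v_{1} ; sig = (2; 2)
  P={2,6}:  v_{2} + v_{6} = 2·v_{7} ; sig = (2; 2)
  P={2,3}:  v_{2} + v_{3} = 3·v_{7} ; sig = (2; 3)

Signatures (|P|; sorted positive RHS coefficients), sorted:
{ (2; —) ×2,  (2; 1) ×8,  (2; 2) ×3,  (2; 3) }


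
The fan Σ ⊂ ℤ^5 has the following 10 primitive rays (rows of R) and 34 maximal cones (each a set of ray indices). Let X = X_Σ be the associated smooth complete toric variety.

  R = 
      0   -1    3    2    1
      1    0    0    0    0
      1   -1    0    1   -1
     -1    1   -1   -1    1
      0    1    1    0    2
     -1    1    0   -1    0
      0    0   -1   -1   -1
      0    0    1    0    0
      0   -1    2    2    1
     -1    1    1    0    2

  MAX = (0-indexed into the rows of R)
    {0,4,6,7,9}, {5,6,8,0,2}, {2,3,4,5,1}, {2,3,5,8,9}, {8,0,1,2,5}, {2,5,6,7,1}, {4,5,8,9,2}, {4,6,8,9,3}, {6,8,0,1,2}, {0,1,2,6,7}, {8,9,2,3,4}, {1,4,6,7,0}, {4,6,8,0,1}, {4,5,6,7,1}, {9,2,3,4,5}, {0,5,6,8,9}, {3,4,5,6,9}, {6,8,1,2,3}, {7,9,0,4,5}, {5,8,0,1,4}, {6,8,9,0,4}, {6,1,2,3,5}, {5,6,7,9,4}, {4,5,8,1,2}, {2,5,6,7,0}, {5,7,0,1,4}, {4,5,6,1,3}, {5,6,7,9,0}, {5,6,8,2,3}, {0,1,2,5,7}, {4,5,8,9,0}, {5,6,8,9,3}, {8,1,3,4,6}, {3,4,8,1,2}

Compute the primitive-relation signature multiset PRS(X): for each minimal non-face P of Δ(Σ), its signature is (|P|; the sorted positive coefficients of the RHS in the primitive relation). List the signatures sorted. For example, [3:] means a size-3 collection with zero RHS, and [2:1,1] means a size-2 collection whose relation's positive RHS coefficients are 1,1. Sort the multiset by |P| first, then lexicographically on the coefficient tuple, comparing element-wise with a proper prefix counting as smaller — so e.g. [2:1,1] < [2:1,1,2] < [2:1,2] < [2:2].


Δ(Σ) — 10 vertices, 16 min non-faces:

  P = {1,9}:  v_{1} + v_{9} = v_{4} — sig = [2:1]
  P = {7,8}:  v_{7} + v_{8} = v_{0} — sig = [2:1]
  P = {3,7}:  v_{3} + v_{7} = v_{6} + v_{9} — sig = [2:1,1]
  P = {0,3}:  v_{0} + v_{3} = v_{6} + v_{8} + v_{9} — sig = [2:1,1,1]
  P = {2,6,9}:  v_{2} + v_{6} + v_{9} = 0 — sig = [3:]
  P = {2,4,6}:  v_{2} + v_{4} + v_{6} = v_{1} — sig = [3:1]
  P = {2,7,9}:  v_{2} + v_{7} + v_{9} = v_{1} + v_{5} + v_{8} — sig = [3:1,1,1]
  P = {0,2,9}:  v_{0} + v_{2} + v_{9} = v_{1} + v_{5} + 2·v_{8} — sig = [3:1,1,2]
  P = {2,4,7}:  v_{2} + v_{4} + v_{7} = 2·v_{1} + v_{5} + v_{8} — sig = [3:1,1,2]
  P = {0,2,4}:  v_{0} + v_{2} + v_{4} = 2·v_{1} + v_{5} + 2·v_{8} — sig = [3:1,2,2]
  P = {1,3,5,8}:  v_{1} + v_{3} + v_{5} + v_{8} = v_{9} — sig = [4:1]
  P = {1,5,6,8}:  v_{1} + v_{5} + v_{6} + v_{8} = v_{7} — sig = [4:1]
  P = {4,5,6,8}:  v_{4} + v_{5} + v_{6} + v_{8} = v_{7} + v_{9} — sig = [4:1,1]
  P = {0,4,5,6}:  v_{0} + v_{4} + v_{5} + v_{6} = 2·v_{7} + v_{9} — sig = [4:1,2]
  P = {0,1,5,6}:  v_{0} + v_{1} + v_{5} + v_{6} = 2·v_{7} — sig = [4:2]
  P = {3,4,5,8}:  v_{3} + v_{4} + v_{5} + v_{8} = 2·v_{9} — sig = [4:2]

so the primitive-relation signature multiset is
{ [2:1] ×2,  [2:1,1],  [2:1,1,1],  [3:],  [3:1],  [3:1,1,1],  [3:1,1,2] ×2,  [3:1,2,2],  [4:1] ×2,  [4:1,1],  [4:1,2],  [4:2] ×2 }


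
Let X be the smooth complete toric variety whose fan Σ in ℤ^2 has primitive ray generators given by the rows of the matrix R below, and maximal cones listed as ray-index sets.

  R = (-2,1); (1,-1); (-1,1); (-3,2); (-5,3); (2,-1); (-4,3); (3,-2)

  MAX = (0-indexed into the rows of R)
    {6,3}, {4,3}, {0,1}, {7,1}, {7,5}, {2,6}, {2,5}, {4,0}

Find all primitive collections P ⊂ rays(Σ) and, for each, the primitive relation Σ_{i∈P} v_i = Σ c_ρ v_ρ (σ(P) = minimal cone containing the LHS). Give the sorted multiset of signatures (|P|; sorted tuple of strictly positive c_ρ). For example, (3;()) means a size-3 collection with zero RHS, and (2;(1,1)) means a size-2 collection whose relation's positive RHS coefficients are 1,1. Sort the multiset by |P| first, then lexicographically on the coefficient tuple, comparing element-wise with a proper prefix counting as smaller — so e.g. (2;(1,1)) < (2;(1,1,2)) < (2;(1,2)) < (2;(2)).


20 minimal non-faces of Δ(Σ) (on 8 rays):

  {0,5}:  v_{0} + v_{5} = 0  so sig = (2;())
  {1,2}:  v_{1} + v_{2} = 0  so sig = (2;())
  {3,7}:  v_{3} + v_{7} = 0  so sig = (2;())
  {0,2}:  v_{0} + v_{2} = v_{3}  so sig = (2;(1))
  {0,3}:  v_{0} + v_{3} = v_{4}  so sig = (2;(1))
  {0,7}:  v_{0} + v_{7} = v_{1}  so sig = (2;(1))
  {1,3}:  v_{1} + v_{3} = v_{0}  so sig = (2;(1))
  {1,5}:  v_{1} + v_{5} = v_{7}  so sig = (2;(1))
  {1,6}:  v_{1} + v_{6} = v_{3}  so sig = (2;(1))
  {2,3}:  v_{2} + v_{3} = v_{6}  so sig = (2;(1))
  {2,7}:  v_{2} + v_{7} = v_{5}  so sig = (2;(1))
  {3,5}:  v_{3} + v_{5} = v_{2}  so sig = (2;(1))
  {4,5}:  v_{4} + v_{5} = v_{3}  so sig = (2;(1))
  {4,7}:  v_{4} + v_{7} = v_{0}  so sig = (2;(1))
  {6,7}:  v_{6} + v_{7} = v_{2}  so sig = (2;(1))
  {0,6}:  v_{0} + v_{6} = 2·v_{3}  so sig = (2;(2))
  {1,4}:  v_{1} + v_{4} = 2·v_{0}  so sig = (2;(2))
  {2,4}:  v_{2} + v_{4} = 2·v_{3}  so sig = (2;(2))
  {5,6}:  v_{5} + v_{6} = 2·v_{2}  so sig = (2;(2))
  {4,6}:  v_{4} + v_{6} = 3·v_{3}  so sig = (2;(3))

Hence PRS(X_Σ) =
    (2;())
    (2;())
    (2;())
    (2;(1))
    (2;(1))
    (2;(1))
    (2;(1))
    (2;(1))
    (2;(1))
    (2;(1))
    (2;(1))
    (2;(1))
    (2;(1))
    (2;(1))
    (2;(1))
    (2;(2))
    (2;(2))
    (2;(2))
    (2;(2))
    (2;(3))


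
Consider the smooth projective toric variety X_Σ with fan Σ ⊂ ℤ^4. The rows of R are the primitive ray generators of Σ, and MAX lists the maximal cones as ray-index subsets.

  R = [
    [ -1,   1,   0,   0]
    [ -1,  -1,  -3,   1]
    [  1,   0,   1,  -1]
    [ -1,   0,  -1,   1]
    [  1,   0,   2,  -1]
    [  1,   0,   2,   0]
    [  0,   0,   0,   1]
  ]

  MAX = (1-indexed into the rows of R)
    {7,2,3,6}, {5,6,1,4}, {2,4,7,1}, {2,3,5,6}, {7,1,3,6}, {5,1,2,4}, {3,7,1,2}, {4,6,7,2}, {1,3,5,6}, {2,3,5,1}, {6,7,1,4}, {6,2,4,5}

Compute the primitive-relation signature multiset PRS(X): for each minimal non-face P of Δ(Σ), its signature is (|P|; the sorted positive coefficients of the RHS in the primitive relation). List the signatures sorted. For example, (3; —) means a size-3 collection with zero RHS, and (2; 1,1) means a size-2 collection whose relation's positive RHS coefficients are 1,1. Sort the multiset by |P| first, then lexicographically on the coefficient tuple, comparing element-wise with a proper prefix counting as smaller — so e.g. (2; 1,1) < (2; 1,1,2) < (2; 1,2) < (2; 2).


Σ has 3 primitive collections:

  P = {3,4}:  v_{3} + v_{4} = 0  ⇒ sig = (2; —)
  P = {5,7}:  v_{5} + v_{7} = v_{6}  ⇒ sig = (2; 1)
  P = {1,2,6}:  v_{1} + v_{2} + v_{6} = v_{4}  ⇒ sig = (3; 1)

so the primitive-relation signature multiset is
    |P|=2: 2 collections, coeffs (), (1)
    |P|=3: 1 collection, coeffs (1)


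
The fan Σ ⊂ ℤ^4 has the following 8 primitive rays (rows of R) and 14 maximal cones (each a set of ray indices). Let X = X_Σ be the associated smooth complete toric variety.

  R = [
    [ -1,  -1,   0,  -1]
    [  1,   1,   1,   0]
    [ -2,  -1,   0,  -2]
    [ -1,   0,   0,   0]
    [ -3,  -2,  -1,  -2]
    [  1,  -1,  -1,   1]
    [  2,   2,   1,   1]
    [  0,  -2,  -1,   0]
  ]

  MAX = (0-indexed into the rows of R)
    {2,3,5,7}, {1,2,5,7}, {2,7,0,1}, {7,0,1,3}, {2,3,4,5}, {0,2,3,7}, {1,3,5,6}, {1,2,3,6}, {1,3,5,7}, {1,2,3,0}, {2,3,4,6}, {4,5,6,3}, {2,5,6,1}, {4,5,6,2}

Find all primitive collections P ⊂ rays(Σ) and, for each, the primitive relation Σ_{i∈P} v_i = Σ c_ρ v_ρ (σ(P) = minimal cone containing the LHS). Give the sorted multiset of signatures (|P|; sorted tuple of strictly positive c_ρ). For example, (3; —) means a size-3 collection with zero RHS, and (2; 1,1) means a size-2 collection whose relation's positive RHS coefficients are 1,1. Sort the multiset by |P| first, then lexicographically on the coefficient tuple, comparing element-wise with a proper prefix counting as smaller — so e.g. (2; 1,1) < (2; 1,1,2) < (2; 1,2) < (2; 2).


Primitive collections (9):

  P={0,5}:  v_{0} + v_{5} = v_{7}  so sig = (2; 1)
  P={0,6}:  v_{0} + v_{6} = v_{1}  so sig = (2; 1)
  P={1,4}:  v_{1} + v_{4} = v_{2}  so sig = (2; 1)
  P={6,7}:  v_{6} + v_{7} = v_{1} + v_{5}  so sig = (2; 1,1)
  P={0,4}:  v_{0} + v_{4} = 2·v_{2} + v_{3} + v_{5}  so sig = (2; 1,1,2)
  P={4,7}:  v_{4} + v_{7} = 2·v_{2} + v_{3} + 2·v_{5}  so sig = (2; 1,2,2)
  P={2,3,5,6}:  v_{2} + v_{3} + v_{5} + v_{6} = 0  so sig = (4; —)
  P={1,2,3,5}:  v_{1} + v_{2} + v_{3} + v_{5} = v_{0}  so sig = (4; 1)
  P={1,2,3,7}:  v_{1} + v_{2} + v_{3} + v_{7} = 2·v_{0}  so sig = (4; 2)

Signatures (|P|; sorted positive RHS coefficients), sorted:
    |P|=2: 6 collections, coeffs (1), (1), (1), (1,1), (1,1,2), (1,2,2)
    |P|=4: 3 collections, coeffs (), (1), (2)


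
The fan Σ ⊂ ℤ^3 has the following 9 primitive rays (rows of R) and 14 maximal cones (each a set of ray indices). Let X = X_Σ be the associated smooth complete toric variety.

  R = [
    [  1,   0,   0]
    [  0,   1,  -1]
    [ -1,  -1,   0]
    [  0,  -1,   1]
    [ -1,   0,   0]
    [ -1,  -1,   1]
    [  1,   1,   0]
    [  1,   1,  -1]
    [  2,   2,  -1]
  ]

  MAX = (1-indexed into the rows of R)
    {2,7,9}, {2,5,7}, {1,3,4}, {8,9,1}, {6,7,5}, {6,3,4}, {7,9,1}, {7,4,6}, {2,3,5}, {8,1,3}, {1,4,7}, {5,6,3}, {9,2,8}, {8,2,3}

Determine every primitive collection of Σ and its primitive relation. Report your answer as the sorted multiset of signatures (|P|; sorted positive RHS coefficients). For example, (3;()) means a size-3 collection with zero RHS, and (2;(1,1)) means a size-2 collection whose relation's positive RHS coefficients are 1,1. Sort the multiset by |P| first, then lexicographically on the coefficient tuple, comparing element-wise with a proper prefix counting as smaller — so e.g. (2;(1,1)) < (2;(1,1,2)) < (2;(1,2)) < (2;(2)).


|primitive collections| = 15. Relations:

  P={1,5}:  v_{1} + v_{5} = 0 ; sig = (2;())
  P={2,4}:  v_{2} + v_{4} = 0 ; sig = (2;())
  P={3,7}:  v_{3} + v_{7} = 0 ; sig = (2;())
  P={6,8}:  v_{6} + v_{8} = 0 ; sig = (2;())
  P={1,2}:  v_{1} + v_{2} = v_{8} ; sig = (2;(1))
  P={1,6}:  v_{1} + v_{6} = v_{4} ; sig = (2;(1))
  P={2,6}:  v_{2} + v_{6} = v_{5} ; sig = (2;(1))
  P={3,9}:  v_{3} + v_{9} = v_{8} ; sig = (2;(1))
  P={4,5}:  v_{4} + v_{5} = v_{6} ; sig = (2;(1))
  P={4,8}:  v_{4} + v_{8} = v_{1} ; sig = (2;(1))
  P={5,8}:  v_{5} + v_{8} = v_{2} ; sig = (2;(1))
  P={6,9}:  v_{6} + v_{9} = v_{7} ; sig = (2;(1))
  P={7,8}:  v_{7} + v_{8} = v_{9} ; sig = (2;(1))
  P={4,9}:  v_{4} + v_{9} = v_{1} + v_{7} ; sig = (2;(1,1))
  P={5,9}:  v_{5} + v_{9} = v_{2} + v_{7} ; sig = (2;(1,1))

so the primitive-relation signature multiset is
    (2;())
    (2;())
    (2;())
    (2;())
    (2;(1))
    (2;(1))
    (2;(1))
    (2;(1))
    (2;(1))
    (2;(1))
    (2;(1))
    (2;(1))
    (2;(1))
    (2;(1,1))
    (2;(1,1))


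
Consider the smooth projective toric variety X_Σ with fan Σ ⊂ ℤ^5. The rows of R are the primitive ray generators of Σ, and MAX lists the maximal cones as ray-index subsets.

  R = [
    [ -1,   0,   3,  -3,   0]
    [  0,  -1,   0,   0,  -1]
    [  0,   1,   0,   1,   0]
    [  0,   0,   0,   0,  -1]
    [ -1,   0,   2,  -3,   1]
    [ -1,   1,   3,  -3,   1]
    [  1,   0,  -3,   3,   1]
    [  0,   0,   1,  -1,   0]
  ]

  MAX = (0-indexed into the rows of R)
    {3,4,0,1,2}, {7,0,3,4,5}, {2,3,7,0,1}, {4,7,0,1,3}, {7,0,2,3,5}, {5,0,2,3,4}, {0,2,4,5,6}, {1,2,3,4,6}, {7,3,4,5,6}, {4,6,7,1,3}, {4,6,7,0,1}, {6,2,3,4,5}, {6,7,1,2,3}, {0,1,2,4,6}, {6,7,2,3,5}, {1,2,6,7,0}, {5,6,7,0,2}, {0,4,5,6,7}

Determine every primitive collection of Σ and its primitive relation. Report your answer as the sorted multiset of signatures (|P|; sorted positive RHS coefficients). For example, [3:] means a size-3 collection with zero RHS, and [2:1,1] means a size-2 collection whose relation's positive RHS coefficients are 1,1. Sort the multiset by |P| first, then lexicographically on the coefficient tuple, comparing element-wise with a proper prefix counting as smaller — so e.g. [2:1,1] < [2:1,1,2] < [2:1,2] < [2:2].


3 collections generate NE(X_Σ); each relation:

  P = {1,5}:  v_{1} + v_{5} = v_{0}  →  sig = [2:1]
  P = {0,3,6}:  v_{0} + v_{3} + v_{6} = 0  →  sig = [3:]
  P = {2,4,7}:  v_{2} + v_{4} + v_{7} = v_{5}  →  sig = [3:1]

Sorted signature multiset PRS(X):
    |P|=2: 1 collection, coeffs (1)
    |P|=3: 2 collections, coeffs (), (1)


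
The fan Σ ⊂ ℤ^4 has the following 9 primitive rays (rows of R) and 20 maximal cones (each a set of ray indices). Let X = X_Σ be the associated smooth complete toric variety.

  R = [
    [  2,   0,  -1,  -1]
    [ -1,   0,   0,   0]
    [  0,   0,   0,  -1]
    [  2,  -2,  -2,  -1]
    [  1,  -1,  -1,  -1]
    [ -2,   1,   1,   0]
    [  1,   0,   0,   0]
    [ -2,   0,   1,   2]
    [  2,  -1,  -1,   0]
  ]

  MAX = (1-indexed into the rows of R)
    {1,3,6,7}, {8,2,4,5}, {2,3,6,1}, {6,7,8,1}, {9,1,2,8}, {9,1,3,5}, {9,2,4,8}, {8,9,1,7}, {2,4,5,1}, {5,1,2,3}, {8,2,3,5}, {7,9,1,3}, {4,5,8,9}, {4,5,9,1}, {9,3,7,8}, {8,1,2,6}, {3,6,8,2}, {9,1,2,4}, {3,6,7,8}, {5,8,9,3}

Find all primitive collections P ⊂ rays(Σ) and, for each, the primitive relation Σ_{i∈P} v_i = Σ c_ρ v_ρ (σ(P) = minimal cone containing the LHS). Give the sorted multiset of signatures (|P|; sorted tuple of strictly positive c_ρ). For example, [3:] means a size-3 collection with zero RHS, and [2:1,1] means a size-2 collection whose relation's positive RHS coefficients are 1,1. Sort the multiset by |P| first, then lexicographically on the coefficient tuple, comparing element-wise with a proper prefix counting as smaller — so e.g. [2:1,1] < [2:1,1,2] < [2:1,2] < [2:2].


Δ(Σ) — 9 vertices, 12 min non-faces:

  • {2,7}:  v_{2} + v_{7} = 0 — sig = [2:]
  • {6,9}:  v_{6} + v_{9} = 0 — sig = [2:]
  • {4,6}:  v_{4} + v_{6} = v_{2} + v_{5} — sig = [2:1,1]
  • {4,7}:  v_{4} + v_{7} = v_{5} + v_{9} — sig = [2:1,1]
  • {5,6}:  v_{5} + v_{6} = v_{2} + v_{3} — sig = [2:1,1]
  • {5,7}:  v_{5} + v_{7} = v_{3} + v_{9} — sig = [2:1,1]
  • {3,4}:  v_{3} + v_{4} = 2·v_{5} — sig = [2:2]
  • {1,3,8}:  v_{1} + v_{3} + v_{8} = 0 — sig = [3:]
  • {2,3,9}:  v_{2} + v_{3} + v_{9} = v_{5} — sig = [3:1]
  • {2,5,9}:  v_{2} + v_{5} + v_{9} = v_{4} — sig = [3:1]
  • {1,5,8}:  v_{1} + v_{5} + v_{8} = v_{2} + v_{9} — sig = [3:1,1]
  • {1,4,8}:  v_{1} + v_{4} + v_{8} = 2·v_{2} + 2·v_{9} — sig = [3:2,2]

Signatures (|P|; sorted positive RHS coefficients), sorted:
    |P|=2: 7 collections, coeffs (), (), (1,1), (1,1), (1,1), (1,1), (2)
    |P|=3: 5 collections, coeffs (), (1), (1), (1,1), (2,2)


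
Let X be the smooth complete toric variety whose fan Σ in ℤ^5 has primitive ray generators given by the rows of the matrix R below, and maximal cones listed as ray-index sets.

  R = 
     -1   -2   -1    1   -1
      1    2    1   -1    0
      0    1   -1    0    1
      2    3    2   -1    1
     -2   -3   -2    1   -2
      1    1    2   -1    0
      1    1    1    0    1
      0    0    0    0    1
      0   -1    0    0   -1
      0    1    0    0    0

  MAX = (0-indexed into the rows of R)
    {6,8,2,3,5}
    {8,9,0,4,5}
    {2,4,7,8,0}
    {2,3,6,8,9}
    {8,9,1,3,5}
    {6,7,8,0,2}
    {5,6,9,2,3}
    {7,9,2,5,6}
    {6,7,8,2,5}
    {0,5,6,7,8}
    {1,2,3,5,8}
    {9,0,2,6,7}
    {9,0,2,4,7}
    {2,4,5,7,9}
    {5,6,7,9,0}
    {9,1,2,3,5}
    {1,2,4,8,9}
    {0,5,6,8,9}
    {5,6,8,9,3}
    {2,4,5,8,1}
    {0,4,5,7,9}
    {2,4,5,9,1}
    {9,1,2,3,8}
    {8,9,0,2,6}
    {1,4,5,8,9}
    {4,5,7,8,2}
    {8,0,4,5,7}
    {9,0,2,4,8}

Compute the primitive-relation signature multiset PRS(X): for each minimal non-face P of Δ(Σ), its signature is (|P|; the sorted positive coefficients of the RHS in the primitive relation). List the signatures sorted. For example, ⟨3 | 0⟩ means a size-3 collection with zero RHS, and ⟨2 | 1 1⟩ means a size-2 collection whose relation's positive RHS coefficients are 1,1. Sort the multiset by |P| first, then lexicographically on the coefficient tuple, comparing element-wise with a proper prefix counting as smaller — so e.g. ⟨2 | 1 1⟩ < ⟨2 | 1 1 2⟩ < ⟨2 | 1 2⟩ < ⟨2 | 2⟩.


|primitive collections| = 10. Relations:

  {1,6}:  v_{1} + v_{6} = v_{3}  ⟹  sig = ⟨2 | 1⟩
  {4,6}:  v_{4} + v_{6} = v_{0}  ⟹  sig = ⟨2 | 1⟩
  {0,1}:  v_{0} + v_{1} = v_{8} + v_{9}  ⟹  sig = ⟨2 | 1 1⟩
  {1,7}:  v_{1} + v_{7} = v_{2} + v_{5}  ⟹  sig = ⟨2 | 1 1⟩
  {3,4}:  v_{3} + v_{4} = v_{8} + v_{9}  ⟹  sig = ⟨2 | 1 1⟩
  {0,3}:  v_{0} + v_{3} = v_{6} + v_{8} + v_{9}  ⟹  sig = ⟨2 | 1 1 1⟩
  {3,7}:  v_{3} + v_{7} = v_{2} + v_{5} + v_{6}  ⟹  sig = ⟨2 | 1 1 1⟩
  {0,2,5}:  v_{0} + v_{2} + v_{5} = 0  ⟹  sig = ⟨3 | 0⟩
  {7,8,9}:  v_{7} + v_{8} + v_{9} = 0  ⟹  sig = ⟨3 | 0⟩
  {2,5,8,9}:  v_{2} + v_{5} + v_{8} + v_{9} = v_{1}  ⟹  sig = ⟨4 | 1⟩

Sorted signature multiset PRS(X):
    |P|=2: 7 collections, coeffs (1), (1), (1,1), (1,1), (1,1), (1,1,1), (1,1,1)
    |P|=3: 2 collections, coeffs (), ()
    |P|=4: 1 collection, coeffs (1)


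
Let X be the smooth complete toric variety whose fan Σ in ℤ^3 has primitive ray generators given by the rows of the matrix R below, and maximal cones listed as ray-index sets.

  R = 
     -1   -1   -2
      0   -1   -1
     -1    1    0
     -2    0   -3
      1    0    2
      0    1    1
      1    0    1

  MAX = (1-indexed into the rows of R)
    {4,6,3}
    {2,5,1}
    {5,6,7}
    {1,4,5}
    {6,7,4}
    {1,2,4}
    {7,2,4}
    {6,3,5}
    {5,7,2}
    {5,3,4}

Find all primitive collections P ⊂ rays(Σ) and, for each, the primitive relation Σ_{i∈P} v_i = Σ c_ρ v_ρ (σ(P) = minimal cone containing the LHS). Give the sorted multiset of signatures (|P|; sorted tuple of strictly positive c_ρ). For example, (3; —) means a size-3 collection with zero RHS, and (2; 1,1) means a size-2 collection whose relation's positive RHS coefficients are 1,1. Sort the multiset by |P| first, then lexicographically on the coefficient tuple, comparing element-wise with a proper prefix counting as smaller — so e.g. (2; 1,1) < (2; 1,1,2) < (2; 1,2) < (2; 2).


Primitive collections (9):

  P = {2,6}:  v_{2} + v_{6} = 0  →  sig = (2; —)
  P = {1,7}:  v_{1} + v_{7} = v_{2}  →  sig = (2; 1)
  P = {3,7}:  v_{3} + v_{7} = v_{6}  →  sig = (2; 1)
  P = {1,6}:  v_{1} + v_{6} = v_{4} + v_{5}  →  sig = (2; 1,1)
  P = {2,3}:  v_{2} + v_{3} = v_{4} + v_{5}  →  sig = (2; 1,1)
  P = {1,3}:  v_{1} + v_{3} = 2·v_{4} + 2·v_{5}  →  sig = (2; 2,2)
  P = {4,5,7}:  v_{4} + v_{5} + v_{7} = 0  →  sig = (3; —)
  P = {2,4,5}:  v_{2} + v_{4} + v_{5} = v_{1}  →  sig = (3; 1)
  P = {4,5,6}:  v_{4} + v_{5} + v_{6} = v_{3}  →  sig = (3; 1)

so the primitive-relation signature multiset is
    |P|=2: 6 collections, coeffs (), (1), (1), (1,1), (1,1), (2,2)
    |P|=3: 3 collections, coeffs (), (1), (1)


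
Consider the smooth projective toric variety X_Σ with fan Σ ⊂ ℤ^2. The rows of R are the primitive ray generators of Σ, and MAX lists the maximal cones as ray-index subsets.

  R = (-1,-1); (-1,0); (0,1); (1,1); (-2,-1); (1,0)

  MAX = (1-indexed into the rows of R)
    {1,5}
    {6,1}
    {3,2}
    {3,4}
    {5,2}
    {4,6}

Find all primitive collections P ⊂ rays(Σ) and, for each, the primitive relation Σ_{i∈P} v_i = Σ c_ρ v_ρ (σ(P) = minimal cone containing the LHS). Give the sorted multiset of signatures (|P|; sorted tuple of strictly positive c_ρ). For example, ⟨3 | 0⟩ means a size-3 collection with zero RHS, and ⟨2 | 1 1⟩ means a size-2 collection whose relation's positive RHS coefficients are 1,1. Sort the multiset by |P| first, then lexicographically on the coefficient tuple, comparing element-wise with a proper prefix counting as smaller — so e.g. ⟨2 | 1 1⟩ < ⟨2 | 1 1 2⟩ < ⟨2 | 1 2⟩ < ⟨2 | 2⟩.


|primitive collections| = 9. Relations:

  {1,4}:  v_{1} + v_{4} = 0  →  sig = ⟨2 | 0⟩
  {2,6}:  v_{2} + v_{6} = 0  →  sig = ⟨2 | 0⟩
  {1,2}:  v_{1} + v_{2} = v_{5}  →  sig = ⟨2 | 1⟩
  {1,3}:  v_{1} + v_{3} = v_{2}  →  sig = ⟨2 | 1⟩
  {2,4}:  v_{2} + v_{4} = v_{3}  →  sig = ⟨2 | 1⟩
  {3,6}:  v_{3} + v_{6} = v_{4}  →  sig = ⟨2 | 1⟩
  {4,5}:  v_{4} + v_{5} = v_{2}  →  sig = ⟨2 | 1⟩
  {5,6}:  v_{5} + v_{6} = v_{1}  →  sig = ⟨2 | 1⟩
  {3,5}:  v_{3} + v_{5} = 2·v_{2}  →  sig = ⟨2 | 2⟩

Signatures (|P|; sorted positive RHS coefficients), sorted:
    |P|=2: 9 collections, coeffs (), (), (1), (1), (1), (1), (1), (1), (2)


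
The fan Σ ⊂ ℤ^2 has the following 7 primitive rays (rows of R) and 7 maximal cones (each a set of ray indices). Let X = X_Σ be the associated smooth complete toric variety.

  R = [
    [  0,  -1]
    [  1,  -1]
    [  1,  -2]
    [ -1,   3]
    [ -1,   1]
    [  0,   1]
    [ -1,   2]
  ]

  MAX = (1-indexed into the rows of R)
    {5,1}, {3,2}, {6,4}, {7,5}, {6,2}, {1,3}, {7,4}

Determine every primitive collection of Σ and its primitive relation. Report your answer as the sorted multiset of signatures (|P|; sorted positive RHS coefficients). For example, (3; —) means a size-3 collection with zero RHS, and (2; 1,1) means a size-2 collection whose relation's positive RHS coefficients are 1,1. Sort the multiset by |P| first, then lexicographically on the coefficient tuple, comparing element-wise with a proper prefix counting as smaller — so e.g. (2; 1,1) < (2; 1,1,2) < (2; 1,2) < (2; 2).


Σ has 14 primitive collections:

  {1,6}:  v_{1} + v_{6} = 0  ⟹  sig = (2; —)
  {2,5}:  v_{2} + v_{5} = 0  ⟹  sig = (2; —)
  {3,7}:  v_{3} + v_{7} = 0  ⟹  sig = (2; —)
  {1,2}:  v_{1} + v_{2} = v_{3}  ⟹  sig = (2; 1)
  {1,4}:  v_{1} + v_{4} = v_{7}  ⟹  sig = (2; 1)
  {1,7}:  v_{1} + v_{7} = v_{5}  ⟹  sig = (2; 1)
  {2,7}:  v_{2} + v_{7} = v_{6}  ⟹  sig = (2; 1)
  {3,4}:  v_{3} + v_{4} = v_{6}  ⟹  sig = (2; 1)
  {3,5}:  v_{3} + v_{5} = v_{1}  ⟹  sig = (2; 1)
  {3,6}:  v_{3} + v_{6} = v_{2}  ⟹  sig = (2; 1)
  {5,6}:  v_{5} + v_{6} = v_{7}  ⟹  sig = (2; 1)
  {6,7}:  v_{6} + v_{7} = v_{4}  ⟹  sig = (2; 1)
  {2,4}:  v_{2} + v_{4} = 2·v_{6}  ⟹  sig = (2; 2)
  {4,5}:  v_{4} + v_{5} = 2·v_{7}  ⟹  sig = (2; 2)

so the primitive-relation signature multiset is
    |P|=2: 14 collections, coeffs (), (), (), (1), (1), (1), (1), (1), (1), (1), (1), (1), (2), (2)


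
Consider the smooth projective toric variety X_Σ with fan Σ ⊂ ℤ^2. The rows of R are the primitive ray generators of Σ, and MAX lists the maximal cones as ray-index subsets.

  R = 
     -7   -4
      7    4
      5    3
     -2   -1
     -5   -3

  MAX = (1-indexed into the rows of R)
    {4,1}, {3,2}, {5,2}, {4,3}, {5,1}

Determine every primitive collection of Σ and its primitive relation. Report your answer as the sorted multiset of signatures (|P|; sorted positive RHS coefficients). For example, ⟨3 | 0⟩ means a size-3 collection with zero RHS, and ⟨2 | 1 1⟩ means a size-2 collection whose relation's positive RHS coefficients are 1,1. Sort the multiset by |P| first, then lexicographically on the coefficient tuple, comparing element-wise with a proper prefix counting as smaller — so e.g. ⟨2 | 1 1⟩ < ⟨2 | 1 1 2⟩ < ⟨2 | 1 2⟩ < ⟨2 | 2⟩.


5 collections generate NE(X_Σ); each relation:

  • {1,2}:  v_{1} + v_{2} = 0  ⟹  sig = ⟨2 | 0⟩
  • {3,5}:  v_{3} + v_{5} = 0  ⟹  sig = ⟨2 | 0⟩
  • {1,3}:  v_{1} + v_{3} = v_{4}  ⟹  sig = ⟨2 | 1⟩
  • {2,4}:  v_{2} + v_{4} = v_{3}  ⟹  sig = ⟨2 | 1⟩
  • {4,5}:  v_{4} + v_{5} = v_{1}  ⟹  sig = ⟨2 | 1⟩

Signatures (|P|; sorted positive RHS coefficients), sorted:
[⟨2 | 0⟩, ⟨2 | 0⟩, ⟨2 | 1⟩, ⟨2 | 1⟩, ⟨2 | 1⟩]


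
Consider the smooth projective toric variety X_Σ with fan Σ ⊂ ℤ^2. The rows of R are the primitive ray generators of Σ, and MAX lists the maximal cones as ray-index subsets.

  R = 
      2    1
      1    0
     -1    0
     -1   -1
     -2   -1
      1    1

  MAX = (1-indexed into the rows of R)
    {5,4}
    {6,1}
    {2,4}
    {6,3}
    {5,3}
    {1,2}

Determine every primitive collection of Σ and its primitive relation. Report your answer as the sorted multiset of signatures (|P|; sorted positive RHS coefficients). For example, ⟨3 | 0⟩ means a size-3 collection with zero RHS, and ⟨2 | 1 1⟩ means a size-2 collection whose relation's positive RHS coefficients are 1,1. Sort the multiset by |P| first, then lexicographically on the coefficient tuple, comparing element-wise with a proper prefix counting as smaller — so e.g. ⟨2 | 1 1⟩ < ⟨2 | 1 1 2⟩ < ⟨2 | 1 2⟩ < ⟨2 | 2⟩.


Δ(Σ) — 6 vertices, 9 min non-faces:

  P = {1,5}:  v_{1} + v_{5} = 0 — sig = ⟨2 | 0⟩
  P = {2,3}:  v_{2} + v_{3} = 0 — sig = ⟨2 | 0⟩
  P = {4,6}:  v_{4} + v_{6} = 0 — sig = ⟨2 | 0⟩
  P = {1,3}:  v_{1} + v_{3} = v_{6} — sig = ⟨2 | 1⟩
  P = {1,4}:  v_{1} + v_{4} = v_{2} — sig = ⟨2 | 1⟩
  P = {2,5}:  v_{2} + v_{5} = v_{4} — sig = ⟨2 | 1⟩
  P = {2,6}:  v_{2} + v_{6} = v_{1} — sig = ⟨2 | 1⟩
  P = {3,4}:  v_{3} + v_{4} = v_{5} — sig = ⟨2 | 1⟩
  P = {5,6}:  v_{5} + v_{6} = v_{3} — sig = ⟨2 | 1⟩

Signatures (|P|; sorted positive RHS coefficients), sorted:
    |P|=2: 9 collections, coeffs (), (), (), (1), (1), (1), (1), (1), (1)
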